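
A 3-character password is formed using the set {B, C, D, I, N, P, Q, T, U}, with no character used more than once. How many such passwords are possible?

504

Choose and order 3 of the 9 symbols: the first character has 9 options, the next 8, then 7.
9 × 8 × 7 = 504.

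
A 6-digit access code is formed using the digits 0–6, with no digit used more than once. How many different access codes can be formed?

5040

With no repetition, fill the 6 digits in order: 7 choices, then 6, down to 2.
That product is 7 × 6 × 5 × 4 × 3 × 2 = 5040.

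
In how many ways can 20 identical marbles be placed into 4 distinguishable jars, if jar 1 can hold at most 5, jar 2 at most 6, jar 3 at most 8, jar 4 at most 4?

20

By stars and bars, unrestricted non-negative solutions to x_1+…+x_4 = 20 number C(20+3,3) = 1771.
Subtract solutions that violate a single cap (substitute x_i' = x_i − (cap_i+1)): x_1 ≥ 6 gives C(17,3) = 680; x_2 ≥ 7 gives C(16,3) = 560; x_3 ≥ 9 gives C(14,3) = 364; x_4 ≥ 5 gives C(18,3) = 816. Together 2420.
Add back pairs where two caps are both exceeded: 120 + 56 + 220 + 35 + 165 + 84 = 680.
Subtract triples: 0 + 10 + 1 + 0 = 11.
By inclusion–exclusion the count is 1771 − 2420 + 680 − 11 = 20.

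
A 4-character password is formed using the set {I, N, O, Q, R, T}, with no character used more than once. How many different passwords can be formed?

360

This is a permutation of 4 out of 6: P(6,4) = 6!/2!.
6 × 5 × 4 × 3 = 360.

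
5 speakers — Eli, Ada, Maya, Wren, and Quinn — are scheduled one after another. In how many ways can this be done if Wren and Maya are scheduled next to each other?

Place the 3 others and the Wren-Maya pair as 4 objects in a line; the pair has 2 internal arrangements.
So the count is 2·(4)! = 48.

48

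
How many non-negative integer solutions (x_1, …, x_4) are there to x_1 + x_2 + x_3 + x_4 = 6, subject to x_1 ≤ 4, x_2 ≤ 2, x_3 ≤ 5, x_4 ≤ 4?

Without the upper bounds there are C(9,3) = 84 ways to split 6 among 4 variables.
Subtract solutions that violate a single cap (substitute x_i' = x_i − (cap_i+1)): x_1 ≥ 5 gives C(4,3) = 4; x_2 ≥ 3 gives C(6,3) = 20; x_3 ≥ 6 gives C(3,3) = 1; x_4 ≥ 5 gives C(4,3) = 4. Together 29.
No two caps can be exceeded simultaneously, so the pair terms are all 0.
By inclusion–exclusion the count is 84 − 29 + 0 = 55.

55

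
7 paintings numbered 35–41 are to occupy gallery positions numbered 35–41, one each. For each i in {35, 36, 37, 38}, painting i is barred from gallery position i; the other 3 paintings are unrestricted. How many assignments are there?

Let Aᵢ (for 35 ≤ i ≤ 38) be the placements that put painting i in its forbidden gallery position. Any j of these fix j positions, leaving (7−j)! ways to fill the rest, and there are C(4,j) ways to pick which j.
By inclusion–exclusion, the number of valid placements is Σ_{j=0}^{4} (−1)^j C(4,j)·(7−j)!.
Computing: 5040 − 2880 + 720 − 96 + 6 = 2790.

2790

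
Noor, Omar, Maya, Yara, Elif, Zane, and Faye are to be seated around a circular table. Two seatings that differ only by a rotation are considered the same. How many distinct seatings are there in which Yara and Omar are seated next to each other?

240

Treat {Yara, Omar} as one unit (2 internal orders) and seat the resulting 6 units around the table: (5)! circular arrangements.
So 2 × (5)! = 2 × 120 = 240.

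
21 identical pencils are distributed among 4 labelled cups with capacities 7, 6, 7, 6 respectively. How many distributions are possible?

56

Ignoring the caps, the number of non-negative solutions to x_1+…+x_4 = 21 is C(24,3) = 2024.
Subtract solutions that violate a single cap (substitute x_i' = x_i − (cap_i+1)): x_1 ≥ 8 gives C(16,3) = 560; x_2 ≥ 7 gives C(17,3) = 680; x_3 ≥ 8 gives C(16,3) = 560; x_4 ≥ 7 gives C(17,3) = 680. Together 2480.
Add back pairs where two caps are both exceeded: 84 + 56 + 84 + 84 + 120 + 84 = 512.
By inclusion–exclusion the count is 2024 − 2480 + 512 = 56.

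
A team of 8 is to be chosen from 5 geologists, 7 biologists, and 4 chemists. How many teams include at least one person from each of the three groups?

12201

Unrestricted: C(16,8) = 12870 ways to pick any 8 of the 16.
Selections missing a whole group: no geologists → C(11,8) = 165; no biologists → C(9,8) = 9; no chemists → C(12,8) = 495.
Add back selections omitting two groups (i.e. drawn from a single group): C(5,8) + C(7,8) + C(4,8) = 0.
By inclusion–exclusion: 12870 − 669 + 0 = 12201.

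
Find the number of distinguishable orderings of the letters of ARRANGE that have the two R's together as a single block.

Treat the 2 copies of R as a single block. The multiset to arrange is then {RR, A, A, E, G, N}, 6 items in all.
That gives (6)!/(2!) = 360 arrangements.

360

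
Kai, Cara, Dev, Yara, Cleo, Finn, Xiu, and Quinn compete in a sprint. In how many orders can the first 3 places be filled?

336

This is an ordered selection of 3 from 8: P(8,3).
That gives 8 × 7 × 6 = 336.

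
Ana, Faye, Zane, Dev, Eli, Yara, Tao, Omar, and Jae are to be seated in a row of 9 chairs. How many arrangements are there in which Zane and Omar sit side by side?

80640

Place the 7 others and the Zane-Omar pair as 8 objects in a line; the pair has 2 internal arrangements.
So the count is 2·(8)! = 80640.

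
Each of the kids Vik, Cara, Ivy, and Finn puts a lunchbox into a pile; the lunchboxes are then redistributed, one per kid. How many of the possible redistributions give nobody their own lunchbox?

Let Aᵢ be the assignments in which kid i gets their own lunchbox. We want the size of the complement of A₁∪…∪A_4.
By inclusion–exclusion this is Σ_{j=0}^{4} (−1)^j C(4,j)·(4−j)!.
Computing: 24 − 24 + 12 − 4 + 1 = 9.

9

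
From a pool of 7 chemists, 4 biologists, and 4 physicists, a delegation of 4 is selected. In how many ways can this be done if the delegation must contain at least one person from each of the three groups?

With no constraint there are C(15,4) = 1365 possible selections.
Selections missing a whole group: no chemists → C(8,4) = 70; no biologists → C(11,4) = 330; no physicists → C(11,4) = 330.
Add back selections omitting two groups (i.e. drawn from a single group): C(7,4) + C(4,4) + C(4,4) = 37.
By inclusion–exclusion: 1365 − 730 + 37 = 672.

672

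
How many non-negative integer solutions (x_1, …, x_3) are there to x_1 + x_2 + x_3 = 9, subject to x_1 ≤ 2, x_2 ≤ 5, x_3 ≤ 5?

9

Without the upper bounds there are C(11,2) = 55 ways to split 9 among 3 variables.
Subtract solutions that violate a single cap (substitute x_i' = x_i − (cap_i+1)): x_1 ≥ 3 gives C(8,2) = 28; x_2 ≥ 6 gives C(5,2) = 10; x_3 ≥ 6 gives C(5,2) = 10. Together 48.
Add back pairs where two caps are both exceeded: 1 + 1 + 0 = 2.
By inclusion–exclusion the count is 55 − 48 + 2 = 9.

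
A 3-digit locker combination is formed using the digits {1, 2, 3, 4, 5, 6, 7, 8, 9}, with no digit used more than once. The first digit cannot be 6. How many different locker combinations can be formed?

448

The first digit has 9−1 = 8 choices (anything except 6).
The remaining 2 digits are filled from the other 8 symbols without repetition: 8 × 7 = 56.
Total: 8 × 56 = 448.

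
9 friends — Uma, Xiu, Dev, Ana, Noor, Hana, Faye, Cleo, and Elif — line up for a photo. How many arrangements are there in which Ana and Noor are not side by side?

282240

There are 9! = 362880 arrangements in all. If Ana and Noor are adjacent, merging them into one block gives 2·(8)! = 80640 arrangements.
So 362880 − 80640 = 282240 arrangements keep them apart.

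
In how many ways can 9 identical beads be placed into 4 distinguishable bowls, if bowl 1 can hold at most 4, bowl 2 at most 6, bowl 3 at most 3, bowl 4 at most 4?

Without the upper bounds there are C(12,3) = 220 ways to split 9 among 4 bowls.
Subtract solutions that violate a single cap (substitute x_i' = x_i − (cap_i+1)): x_1 ≥ 5 gives C(7,3) = 35; x_2 ≥ 7 gives C(5,3) = 10; x_3 ≥ 4 gives C(8,3) = 56; x_4 ≥ 5 gives C(7,3) = 35. Together 136.
Add back pairs where two caps are both exceeded: 0 + 1 + 0 + 0 + 0 + 1 = 2.
By inclusion–exclusion the count is 220 − 136 + 2 = 86.

86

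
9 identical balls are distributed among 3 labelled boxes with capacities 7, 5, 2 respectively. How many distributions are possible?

By stars and bars, unrestricted non-negative solutions to x_1+…+x_3 = 9 number C(9+2,2) = 55.
Subtract solutions that violate a single cap (substitute x_i' = x_i − (cap_i+1)): x_1 ≥ 8 gives C(3,2) = 3; x_2 ≥ 6 gives C(5,2) = 10; x_3 ≥ 3 gives C(8,2) = 28. Together 41.
Add back pairs where two caps are both exceeded: 0 + 0 + 1 = 1.
By inclusion–exclusion the count is 55 − 41 + 1 = 15.

15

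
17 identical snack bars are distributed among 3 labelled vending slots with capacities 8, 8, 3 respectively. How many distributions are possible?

Without the upper bounds there are C(19,2) = 171 ways to split 17 among 3 vending slots.
Subtract solutions that violate a single cap (substitute x_i' = x_i − (cap_i+1)): x_1 ≥ 9 gives C(10,2) = 45; x_2 ≥ 9 gives C(10,2) = 45; x_3 ≥ 4 gives C(15,2) = 105. Together 195.
Add back pairs where two caps are both exceeded: 0 + 15 + 15 = 30.
By inclusion–exclusion the count is 171 − 195 + 30 = 6.

6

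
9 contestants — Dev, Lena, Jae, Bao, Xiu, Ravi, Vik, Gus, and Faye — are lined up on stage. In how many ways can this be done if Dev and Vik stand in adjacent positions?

80640

Glue Dev and Vik into one block (2 internal orders), leaving 8 units to arrange in a row.
So the count is 2·(8)! = 80640.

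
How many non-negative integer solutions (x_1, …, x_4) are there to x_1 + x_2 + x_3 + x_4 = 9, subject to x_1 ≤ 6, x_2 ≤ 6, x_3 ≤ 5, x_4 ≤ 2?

By stars and bars, unrestricted non-negative solutions to x_1+…+x_4 = 9 number C(9+3,3) = 220.
Subtract solutions that violate a single cap (substitute x_i' = x_i − (cap_i+1)): x_1 ≥ 7 gives C(5,3) = 10; x_2 ≥ 7 gives C(5,3) = 10; x_3 ≥ 6 gives C(6,3) = 20; x_4 ≥ 3 gives C(9,3) = 84. Together 124.
Add back pairs where two caps are both exceeded: 0 + 0 + 0 + 0 + 0 + 1 = 1.
By inclusion–exclusion the count is 220 − 124 + 1 = 97.

97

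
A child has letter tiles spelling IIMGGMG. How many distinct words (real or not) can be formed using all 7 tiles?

210

The 7 letters of IIMGGMG have repeats: G appearing 3 times, I appearing twice, and M appearing twice.
Dividing 7! = 5040 by 3!·2!·2! = 24 for the repeated letters gives 210.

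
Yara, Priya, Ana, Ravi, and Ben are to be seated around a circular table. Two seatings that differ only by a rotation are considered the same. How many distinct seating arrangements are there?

24

Seat Yara anywhere (absorbing the rotational symmetry), then permute the other 4: (4)! = 24.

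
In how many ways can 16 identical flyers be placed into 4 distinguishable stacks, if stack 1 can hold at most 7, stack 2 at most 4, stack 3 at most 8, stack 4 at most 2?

Ignoring the caps, the number of non-negative solutions to x_1+…+x_4 = 16 is C(19,3) = 969.
Subtract solutions that violate a single cap (substitute x_i' = x_i − (cap_i+1)): x_1 ≥ 8 gives C(11,3) = 165; x_2 ≥ 5 gives C(14,3) = 364; x_3 ≥ 9 gives C(10,3) = 120; x_4 ≥ 3 gives C(16,3) = 560. Together 1209.
Add back pairs where two caps are both exceeded: 20 + 0 + 56 + 10 + 165 + 35 = 286.
Subtract triples: 0 + 1 + 0 + 0 = 1.
By inclusion–exclusion the count is 969 − 1209 + 286 − 1 = 45.

45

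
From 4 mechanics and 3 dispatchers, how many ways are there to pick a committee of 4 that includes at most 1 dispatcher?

13

Split by how many dispatchers are chosen (0 through 1).
Sum: C(3,0)·C(4,4) + C(3,1)·C(4,3) = 1 + 12 = 13.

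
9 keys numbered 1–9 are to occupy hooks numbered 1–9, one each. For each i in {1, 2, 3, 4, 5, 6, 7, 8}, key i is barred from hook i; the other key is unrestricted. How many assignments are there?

Let Aᵢ (for 1 ≤ i ≤ 8) be the placements that put key i in its forbidden hook. Any j of these fix j positions, leaving (9−j)! ways to fill the rest, and there are C(8,j) ways to pick which j.
By inclusion–exclusion, the number of valid placements is Σ_{j=0}^{8} (−1)^j C(8,j)·(9−j)!.
Computing: 362880 − 322560 + 141120 − 40320 + 8400 − 1344 + 168 − 16 + 1 = 148329.

148329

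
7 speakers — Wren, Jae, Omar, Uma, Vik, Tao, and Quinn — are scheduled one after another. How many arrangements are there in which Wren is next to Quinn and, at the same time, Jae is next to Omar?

480

Treat {Wren,Quinn} as one block (2 orders) and {Jae,Omar} as another (2 orders).
That leaves 5 units to arrange: 2 × 2 × 5! = 4 × 120 = 480.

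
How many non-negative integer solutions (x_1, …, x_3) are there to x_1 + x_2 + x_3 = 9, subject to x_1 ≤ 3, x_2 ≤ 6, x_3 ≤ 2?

6

By stars and bars, unrestricted non-negative solutions to x_1+…+x_3 = 9 number C(9+2,2) = 55.
Subtract solutions that violate a single cap (substitute x_i' = x_i − (cap_i+1)): x_1 ≥ 4 gives C(7,2) = 21; x_2 ≥ 7 gives C(4,2) = 6; x_3 ≥ 3 gives C(8,2) = 28. Together 55.
Add back pairs where two caps are both exceeded: 0 + 6 + 0 = 6.
By inclusion–exclusion the count is 55 − 55 + 6 = 6.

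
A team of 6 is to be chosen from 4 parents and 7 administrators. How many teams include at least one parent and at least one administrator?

455

With no constraint there are C(11,6) = 462 possible selections.
Selections missing a whole group: no parents → C(7,6) = 7; no administrators → C(4,6) = 0.
Both groups omitted at once is impossible, so 462 − 7 = 455.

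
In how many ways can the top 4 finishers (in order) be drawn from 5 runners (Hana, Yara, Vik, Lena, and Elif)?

This is an ordered selection of 4 from 5: P(5,4).
That gives 5 × 4 × 3 × 2 = 120.

120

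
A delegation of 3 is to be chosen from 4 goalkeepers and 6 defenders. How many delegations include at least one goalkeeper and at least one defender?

Total 3-person selections from all 10: C(10,3) = 120.
Subtract selections that omit an entire group: no goalkeepers → C(6,3) = 20; no defenders → C(4,3) = 4.
Both groups omitted at once is impossible, so 120 − 24 = 96.

96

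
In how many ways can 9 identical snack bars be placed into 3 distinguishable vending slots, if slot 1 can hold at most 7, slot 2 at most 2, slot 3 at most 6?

18

By stars and bars, unrestricted non-negative solutions to x_1+…+x_3 = 9 number C(9+2,2) = 55.
Subtract solutions that violate a single cap (substitute x_i' = x_i − (cap_i+1)): x_1 ≥ 8 gives C(3,2) = 3; x_2 ≥ 3 gives C(8,2) = 28; x_3 ≥ 7 gives C(4,2) = 6. Together 37.
No two caps can be exceeded simultaneously, so the pair terms are all 0.
By inclusion–exclusion the count is 55 − 37 + 0 = 18.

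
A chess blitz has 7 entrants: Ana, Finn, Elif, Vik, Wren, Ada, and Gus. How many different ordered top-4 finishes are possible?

This is an ordered selection of 4 from 7: P(7,4).
That gives 7 × 6 × 5 × 4 = 840.

840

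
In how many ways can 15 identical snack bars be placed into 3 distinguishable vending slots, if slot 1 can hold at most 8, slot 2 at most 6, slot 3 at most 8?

By stars and bars, unrestricted non-negative solutions to x_1+…+x_3 = 15 number C(15+2,2) = 136.
Subtract solutions that violate a single cap (substitute x_i' = x_i − (cap_i+1)): x_1 ≥ 9 gives C(8,2) = 28; x_2 ≥ 7 gives C(10,2) = 45; x_3 ≥ 9 gives C(8,2) = 28. Together 101.
No two caps can be exceeded simultaneously, so the pair terms are all 0.
By inclusion–exclusion the count is 136 − 101 + 0 = 35.

35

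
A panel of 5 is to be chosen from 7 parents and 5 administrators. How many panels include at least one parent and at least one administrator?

770

With no constraint there are C(12,5) = 792 possible selections.
Subtract selections that omit an entire group: no parents → C(5,5) = 1; no administrators → C(7,5) = 21.
Both groups omitted at once is impossible, so 792 − 22 = 770.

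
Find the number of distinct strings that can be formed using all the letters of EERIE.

The 5 letters of EERIE have repeats: E appearing 3 times.
Dividing 5! = 120 by 3! = 6 for the repeated letters gives 20.

20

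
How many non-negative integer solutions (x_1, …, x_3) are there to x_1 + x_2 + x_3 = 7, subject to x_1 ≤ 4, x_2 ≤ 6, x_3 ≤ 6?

Ignoring the caps, the number of non-negative solutions to x_1+…+x_3 = 7 is C(9,2) = 36.
Subtract solutions that violate a single cap (substitute x_i' = x_i − (cap_i+1)): x_1 ≥ 5 gives C(4,2) = 6; x_2 ≥ 7 gives C(2,2) = 1; x_3 ≥ 7 gives C(2,2) = 1. Together 8.
No two caps can be exceeded simultaneously, so the pair terms are all 0.
By inclusion–exclusion the count is 36 − 8 + 0 = 28.

28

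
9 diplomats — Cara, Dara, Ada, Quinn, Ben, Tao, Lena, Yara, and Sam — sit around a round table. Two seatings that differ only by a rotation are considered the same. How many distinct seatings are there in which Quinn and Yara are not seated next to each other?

All circular seatings of 9 people number (8)! = 40320.
Seatings with Quinn beside Yara: treat them as a block with 2 internal orders, giving 2 × (7)! = 10080.
Subtracting, 40320 − 10080 = 30240.

30240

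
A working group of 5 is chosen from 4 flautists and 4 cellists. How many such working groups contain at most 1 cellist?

4

Split by how many cellists are chosen (0 through 1).
Sum: C(4,0)·C(4,5) + C(4,1)·C(4,4) = 0 + 4 = 4.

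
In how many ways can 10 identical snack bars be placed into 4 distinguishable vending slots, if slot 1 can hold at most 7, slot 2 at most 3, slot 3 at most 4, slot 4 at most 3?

Ignoring the caps, the number of non-negative solutions to x_1+…+x_4 = 10 is C(13,3) = 286.
Subtract solutions that violate a single cap (substitute x_i' = x_i − (cap_i+1)): x_1 ≥ 8 gives C(5,3) = 10; x_2 ≥ 4 gives C(9,3) = 84; x_3 ≥ 5 gives C(8,3) = 56; x_4 ≥ 4 gives C(9,3) = 84. Together 234.
Add back pairs where two caps are both exceeded: 0 + 0 + 0 + 4 + 10 + 4 = 18.
By inclusion–exclusion the count is 286 − 234 + 18 = 70.

70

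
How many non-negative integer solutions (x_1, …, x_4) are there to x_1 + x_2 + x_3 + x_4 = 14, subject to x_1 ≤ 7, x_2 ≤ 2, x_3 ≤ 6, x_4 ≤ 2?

By stars and bars, unrestricted non-negative solutions to x_1+…+x_4 = 14 number C(14+3,3) = 680.
Subtract solutions that violate a single cap (substitute x_i' = x_i − (cap_i+1)): x_1 ≥ 8 gives C(9,3) = 84; x_2 ≥ 3 gives C(14,3) = 364; x_3 ≥ 7 gives C(10,3) = 120; x_4 ≥ 3 gives C(14,3) = 364. Together 932.
Add back pairs where two caps are both exceeded: 20 + 0 + 20 + 35 + 165 + 35 = 275.
Subtract triples: 0 + 1 + 0 + 4 = 5.
By inclusion–exclusion the count is 680 − 932 + 275 − 5 = 18.

18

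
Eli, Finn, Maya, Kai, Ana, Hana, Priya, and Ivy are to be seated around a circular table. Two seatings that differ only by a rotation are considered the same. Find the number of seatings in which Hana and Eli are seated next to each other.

1440

Treat {Hana, Eli} as one unit (2 internal orders) and seat the resulting 7 units around the table: (6)! circular arrangements.
So 2 × (6)! = 2 × 720 = 1440.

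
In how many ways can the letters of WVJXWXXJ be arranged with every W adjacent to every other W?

420

Treat the 2 copies of W as a single block. The multiset to arrange is then {WW, J, J, V, X, X, X}, 7 items in all.
That gives (7)!/(3!·2!) = 420 arrangements.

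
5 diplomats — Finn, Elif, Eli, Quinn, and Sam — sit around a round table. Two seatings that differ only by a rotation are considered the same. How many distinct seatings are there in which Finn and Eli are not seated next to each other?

All circular seatings of 5 people number (4)! = 24.
Seatings with Finn beside Eli: treat them as a block with 2 internal orders, giving 2 × (3)! = 12.
Subtracting, 24 − 12 = 12.

12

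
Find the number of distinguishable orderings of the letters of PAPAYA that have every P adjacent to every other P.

Treat the 2 copies of P as a single block. The multiset to arrange is then {PP, A, A, A, Y}, 5 items in all.
That gives (5)!/(3!) = 20 arrangements.

20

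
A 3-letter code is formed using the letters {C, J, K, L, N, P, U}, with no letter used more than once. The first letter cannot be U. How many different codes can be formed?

The first letter has 7−1 = 6 choices (anything except U).
The remaining 2 letters are filled from the other 6 symbols without repetition: 6 × 5 = 30.
Total: 6 × 30 = 180.

180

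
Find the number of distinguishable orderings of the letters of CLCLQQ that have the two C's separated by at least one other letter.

60

There are 6!/(2!·2!·2!) = 90 arrangements of CLCLQQ in total.
If the two C's are adjacent, glue them into one block, leaving 5 items to arrange: (5)!/(2!·2!) = 30 ways.
Subtracting, 90 − 30 = 60 arrangements keep the C's apart.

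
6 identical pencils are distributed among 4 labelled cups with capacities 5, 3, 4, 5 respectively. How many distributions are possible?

68

Ignoring the caps, the number of non-negative solutions to x_1+…+x_4 = 6 is C(9,3) = 84.
Subtract solutions that violate a single cap (substitute x_i' = x_i − (cap_i+1)): x_1 ≥ 6 gives C(3,3) = 1; x_2 ≥ 4 gives C(5,3) = 10; x_3 ≥ 5 gives C(4,3) = 4; x_4 ≥ 6 gives C(3,3) = 1. Together 16.
No two caps can be exceeded simultaneously, so the pair terms are all 0.
By inclusion–exclusion the count is 84 − 16 + 0 = 68.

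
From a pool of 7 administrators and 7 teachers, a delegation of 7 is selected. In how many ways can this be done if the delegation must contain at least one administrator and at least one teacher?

Total 7-person selections from all 14: C(14,7) = 3432.
Subtract selections that omit an entire group: no administrators → C(7,7) = 1; no teachers → C(7,7) = 1.
Both groups omitted at once is impossible, so 3432 − 2 = 3430.

3430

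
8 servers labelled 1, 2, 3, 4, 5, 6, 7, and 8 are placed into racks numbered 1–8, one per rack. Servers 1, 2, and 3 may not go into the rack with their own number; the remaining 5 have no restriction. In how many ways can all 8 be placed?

Let Aᵢ (for i ∈ {1, 2, 3}) be the placements that put server i in its forbidden rack. Any j of these fix j positions, leaving (8−j)! ways to fill the rest, and there are C(3,j) ways to pick which j.
By inclusion–exclusion, the number of valid placements is Σ_{j=0}^{3} (−1)^j C(3,j)·(8−j)!.
Computing: 40320 − 15120 + 2160 − 120 = 27240.

27240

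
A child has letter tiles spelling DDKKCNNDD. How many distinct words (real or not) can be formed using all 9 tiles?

3780

DDKKCNNDD has 9 letters with D appearing 4 times, K appearing twice, and N appearing twice.
Dividing 9! = 362880 by 4!·2!·2! = 96 for the repeated letters gives 3780.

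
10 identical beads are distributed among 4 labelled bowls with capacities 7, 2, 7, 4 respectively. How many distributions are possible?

100

Ignoring the caps, the number of non-negative solutions to x_1+…+x_4 = 10 is C(13,3) = 286.
Subtract solutions that violate a single cap (substitute x_i' = x_i − (cap_i+1)): x_1 ≥ 8 gives C(5,3) = 10; x_2 ≥ 3 gives C(10,3) = 120; x_3 ≥ 8 gives C(5,3) = 10; x_4 ≥ 5 gives C(8,3) = 56. Together 196.
Add back pairs where two caps are both exceeded: 0 + 0 + 0 + 0 + 10 + 0 = 10.
By inclusion–exclusion the count is 286 − 196 + 10 = 100.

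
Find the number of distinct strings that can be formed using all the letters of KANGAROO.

10080

KANGAROO has 8 letters with A appearing twice and O appearing twice.
So there are 8! / (2!·2!) = 10080 distinguishable arrangements.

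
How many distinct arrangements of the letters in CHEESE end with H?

20

Fix H in the last position and arrange the remaining 5 letters.
Those 5 letters have E appearing 3 times, giving (5)!/(3!) = 20.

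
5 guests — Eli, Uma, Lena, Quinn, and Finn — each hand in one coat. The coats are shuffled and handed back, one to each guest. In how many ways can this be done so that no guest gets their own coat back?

This is the derangement count D_5: permutations of 5 items with no fixed point.
By inclusion–exclusion this is Σ_{j=0}^{5} (−1)^j C(5,j)·(5−j)!.
Computing: 120 − 120 + 60 − 20 + 5 − 1 = 44.

44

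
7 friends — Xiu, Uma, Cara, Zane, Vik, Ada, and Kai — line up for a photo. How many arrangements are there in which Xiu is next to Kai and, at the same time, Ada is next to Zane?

Treat {Xiu,Kai} as one block (2 orders) and {Ada,Zane} as another (2 orders).
That leaves 5 units to arrange: 2 × 2 × 5! = 4 × 120 = 480.

480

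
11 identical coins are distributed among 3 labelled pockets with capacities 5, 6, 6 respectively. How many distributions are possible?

27

Without the upper bounds there are C(13,2) = 78 ways to split 11 among 3 pockets.
Subtract solutions that violate a single cap (substitute x_i' = x_i − (cap_i+1)): x_1 ≥ 6 gives C(7,2) = 21; x_2 ≥ 7 gives C(6,2) = 15; x_3 ≥ 7 gives C(6,2) = 15. Together 51.
No two caps can be exceeded simultaneously, so the pair terms are all 0.
By inclusion–exclusion the count is 78 − 51 + 0 = 27.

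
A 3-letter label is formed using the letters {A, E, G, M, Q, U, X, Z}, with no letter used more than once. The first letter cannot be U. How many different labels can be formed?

The first letter has 8−1 = 7 choices (anything except U).
The remaining 2 letters are filled from the other 7 symbols without repetition: 7 × 6 = 42.
Total: 7 × 42 = 294.

294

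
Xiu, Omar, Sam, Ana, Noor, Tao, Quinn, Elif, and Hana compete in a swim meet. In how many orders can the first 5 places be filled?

15120

There are 9 choices for 1st place, 8 for 2nd, and so on down to 5 for position 5.
That gives 9 × 8 × 7 × 6 × 5 = 15120.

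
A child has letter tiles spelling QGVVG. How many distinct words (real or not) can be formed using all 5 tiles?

30

QGVVG has 5 letters with G appearing twice and V appearing twice.
The number of distinct arrangements is 5!/(2!·2!) = 120/4 = 30.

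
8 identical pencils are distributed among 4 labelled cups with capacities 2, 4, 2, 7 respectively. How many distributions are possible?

Without the upper bounds there are C(11,3) = 165 ways to split 8 among 4 cups.
Subtract solutions that violate a single cap (substitute x_i' = x_i − (cap_i+1)): x_1 ≥ 3 gives C(8,3) = 56; x_2 ≥ 5 gives C(6,3) = 20; x_3 ≥ 3 gives C(8,3) = 56; x_4 ≥ 8 gives C(3,3) = 1. Together 133.
Add back pairs where two caps are both exceeded: 1 + 10 + 0 + 1 + 0 + 0 = 12.
By inclusion–exclusion the count is 165 − 133 + 12 = 44.

44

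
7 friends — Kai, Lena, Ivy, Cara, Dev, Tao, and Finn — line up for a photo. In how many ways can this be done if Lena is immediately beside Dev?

1440

Glue Lena and Dev into one block (2 internal orders), leaving 6 units to arrange in a row.
So the count is 2·(6)! = 1440.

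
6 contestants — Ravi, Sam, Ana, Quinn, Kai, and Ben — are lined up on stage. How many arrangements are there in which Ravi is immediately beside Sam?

240

Treat {Ravi, Sam} as a single unit. There are 5 units to order, and the pair itself can be ordered 2 ways.
That gives 2 × 5! = 2 × 120 = 240.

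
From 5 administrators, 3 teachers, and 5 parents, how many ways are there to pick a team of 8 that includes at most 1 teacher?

Split by how many teachers are chosen (0 through 1).
Sum: C(3,0)·C(10,8) + C(3,1)·C(10,7) = 45 + 360 = 405.

405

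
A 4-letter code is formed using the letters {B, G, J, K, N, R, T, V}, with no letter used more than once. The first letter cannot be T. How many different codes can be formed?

The first letter has 8−1 = 7 choices (anything except T).
The remaining 3 letters are filled from the other 7 symbols without repetition: 7 × 6 × 5 = 210.
Total: 7 × 210 = 1470.

1470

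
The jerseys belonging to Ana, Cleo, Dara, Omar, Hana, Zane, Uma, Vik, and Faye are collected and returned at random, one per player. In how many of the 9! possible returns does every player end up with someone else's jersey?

133496

Let Aᵢ be the assignments in which player i gets their old jersey. We want the size of the complement of A₁∪…∪A_9.
By inclusion–exclusion this is Σ_{j=0}^{9} (−1)^j C(9,j)·(9−j)!.
Computing: 362880 − 362880 + 181440 − 60480 + 15120 − 3024 + 504 − 72 + 9 − 1 = 133496.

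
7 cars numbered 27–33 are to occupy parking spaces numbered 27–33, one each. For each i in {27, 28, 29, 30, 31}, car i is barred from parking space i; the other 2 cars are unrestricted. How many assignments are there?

Let Aᵢ (for 27 ≤ i ≤ 31) be the placements that put car i in its forbidden parking space. Any j of these fix j positions, leaving (7−j)! ways to fill the rest, and there are C(5,j) ways to pick which j.
By inclusion–exclusion, the number of valid placements is Σ_{j=0}^{5} (−1)^j C(5,j)·(7−j)!.
Computing: 5040 − 3600 + 1200 − 240 + 30 − 2 = 2428.

2428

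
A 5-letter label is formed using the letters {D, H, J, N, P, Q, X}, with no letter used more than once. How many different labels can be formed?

2520

This is a permutation of 5 out of 7: P(7,5) = 7!/2!.
7 × 6 × 5 × 4 × 3 = 2520.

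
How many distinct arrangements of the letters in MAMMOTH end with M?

With the last slot taken by M, it remains to arrange the other 6 letters (AMMOTH).
Those 6 letters have M appearing twice, giving (6)!/(2!) = 360.

360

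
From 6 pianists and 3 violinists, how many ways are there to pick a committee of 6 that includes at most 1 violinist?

19

Split by how many violinists are chosen (0 through 1).
Sum: C(3,0)·C(6,6) + C(3,1)·C(6,5) = 1 + 18 = 19.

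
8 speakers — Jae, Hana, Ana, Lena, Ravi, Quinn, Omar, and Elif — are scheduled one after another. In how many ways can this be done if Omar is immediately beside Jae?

Glue Omar and Jae into one block (2 internal orders), leaving 7 units to arrange in a row.
So the count is 2·(7)! = 10080.

10080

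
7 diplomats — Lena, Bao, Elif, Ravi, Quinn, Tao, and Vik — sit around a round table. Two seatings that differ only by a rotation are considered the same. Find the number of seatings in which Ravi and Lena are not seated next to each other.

480

All circular seatings of 7 people number (6)! = 720.
Seatings with Ravi beside Lena: treat them as a block with 2 internal orders, giving 2 × (5)! = 240.
Subtracting, 720 − 240 = 480.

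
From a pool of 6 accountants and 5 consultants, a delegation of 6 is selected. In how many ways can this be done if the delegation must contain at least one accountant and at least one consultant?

With no constraint there are C(11,6) = 462 possible selections.
Selections missing a whole group: no accountants → C(5,6) = 0; no consultants → C(6,6) = 1.
Both groups omitted at once is impossible, so 462 − 1 = 461.

461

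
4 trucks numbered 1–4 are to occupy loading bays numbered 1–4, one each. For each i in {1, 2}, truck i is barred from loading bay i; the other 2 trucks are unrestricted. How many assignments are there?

14

Let Aᵢ (for i ∈ {1, 2}) be the placements that put truck i in its forbidden loading bay. Any j of these fix j positions, leaving (4−j)! ways to fill the rest, and there are C(2,j) ways to pick which j.
By inclusion–exclusion, the number of valid placements is Σ_{j=0}^{2} (−1)^j C(2,j)·(4−j)!.
Computing: 24 − 12 + 2 = 14.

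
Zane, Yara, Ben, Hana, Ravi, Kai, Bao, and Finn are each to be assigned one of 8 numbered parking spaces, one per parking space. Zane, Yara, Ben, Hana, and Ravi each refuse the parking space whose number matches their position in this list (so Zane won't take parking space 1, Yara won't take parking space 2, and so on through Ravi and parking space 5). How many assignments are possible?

Let Aᵢ (for 1 ≤ i ≤ 5) be the placements that put person i in their forbidden parking space. Any j of these fix j positions, leaving (8−j)! ways to fill the rest, and there are C(5,j) ways to pick which j.
By inclusion–exclusion, the number of valid placements is Σ_{j=0}^{5} (−1)^j C(5,j)·(8−j)!.
Computing: 40320 − 25200 + 7200 − 1200 + 120 − 6 = 21234.

21234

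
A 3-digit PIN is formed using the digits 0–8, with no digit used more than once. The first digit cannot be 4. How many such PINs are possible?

The first digit has 9−1 = 8 choices (anything except 4).
The remaining 2 digits are filled from the other 8 symbols without repetition: 8 × 7 = 56.
Total: 8 × 56 = 448.

448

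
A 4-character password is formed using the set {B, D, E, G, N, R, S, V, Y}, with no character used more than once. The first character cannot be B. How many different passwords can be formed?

2688

The first character has 9−1 = 8 choices (anything except B).
The remaining 3 characters are filled from the other 8 symbols without repetition: 8 × 7 × 6 = 336.
Total: 8 × 336 = 2688.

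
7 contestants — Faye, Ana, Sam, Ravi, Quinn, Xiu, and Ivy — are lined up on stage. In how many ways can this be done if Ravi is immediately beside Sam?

1440

Glue Ravi and Sam into one block (2 internal orders), leaving 6 units to arrange in a row.
That gives 2 × 6! = 2 × 720 = 1440.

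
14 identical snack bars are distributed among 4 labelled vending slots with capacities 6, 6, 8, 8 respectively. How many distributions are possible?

329

By stars and bars, unrestricted non-negative solutions to x_1+…+x_4 = 14 number C(14+3,3) = 680.
Subtract solutions that violate a single cap (substitute x_i' = x_i − (cap_i+1)): x_1 ≥ 7 gives C(10,3) = 120; x_2 ≥ 7 gives C(10,3) = 120; x_3 ≥ 9 gives C(8,3) = 56; x_4 ≥ 9 gives C(8,3) = 56. Together 352.
Add back pairs where two caps are both exceeded: 1 + 0 + 0 + 0 + 0 + 0 = 1.
By inclusion–exclusion the count is 680 − 352 + 1 = 329.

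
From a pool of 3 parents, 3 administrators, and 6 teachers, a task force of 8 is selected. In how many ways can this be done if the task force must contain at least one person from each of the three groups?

Unrestricted: C(12,8) = 495 ways to pick any 8 of the 12.
Subtract selections that omit an entire group: no parents → C(9,8) = 9; no administrators → C(9,8) = 9; no teachers → C(6,8) = 0.
Add back selections omitting two groups (i.e. drawn from a single group): C(3,8) + C(3,8) + C(6,8) = 0.
By inclusion–exclusion: 495 − 18 + 0 = 477.

477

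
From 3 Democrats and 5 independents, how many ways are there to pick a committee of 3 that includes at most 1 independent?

16

Split by how many independents are chosen (0 through 1).
Sum: C(5,0)·C(3,3) + C(5,1)·C(3,2) = 1 + 15 = 16.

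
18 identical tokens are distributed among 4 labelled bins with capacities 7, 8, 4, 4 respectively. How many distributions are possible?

Without the upper bounds there are C(21,3) = 1330 ways to split 18 among 4 bins.
Subtract solutions that violate a single cap (substitute x_i' = x_i − (cap_i+1)): x_1 ≥ 8 gives C(13,3) = 286; x_2 ≥ 9 gives C(12,3) = 220; x_3 ≥ 5 gives C(16,3) = 560; x_4 ≥ 5 gives C(16,3) = 560. Together 1626.
Add back pairs where two caps are both exceeded: 4 + 56 + 56 + 35 + 35 + 165 = 351.
Subtract triples: 0 + 0 + 1 + 0 = 1.
By inclusion–exclusion the count is 1330 − 1626 + 351 − 1 = 54.

54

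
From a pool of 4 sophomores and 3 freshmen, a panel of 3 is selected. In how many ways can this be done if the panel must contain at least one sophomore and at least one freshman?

Unrestricted: C(7,3) = 35 ways to pick any 3 of the 7.
Subtract selections that omit an entire group: no sophomores → C(3,3) = 1; no freshmen → C(4,3) = 4.
Both groups omitted at once is impossible, so 35 − 5 = 30.

30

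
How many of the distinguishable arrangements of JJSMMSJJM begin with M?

With the first slot taken by M, it remains to arrange the other 8 letters (JJSMSJJM).
Those 8 letters have J appearing 4 times, M appearing twice, and S appearing twice, giving (8)!/(4!·2!·2!) = 420.

420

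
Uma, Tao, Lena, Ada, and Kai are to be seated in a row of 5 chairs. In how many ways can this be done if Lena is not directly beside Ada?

There are 5! = 120 arrangements in all. If Lena and Ada are adjacent, merging them into one block gives 2·(4)! = 48 arrangements.
So 120 − 48 = 72 arrangements keep them apart.

72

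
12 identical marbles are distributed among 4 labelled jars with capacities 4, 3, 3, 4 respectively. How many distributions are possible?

Ignoring the caps, the number of non-negative solutions to x_1+…+x_4 = 12 is C(15,3) = 455.
Subtract solutions that violate a single cap (substitute x_i' = x_i − (cap_i+1)): x_1 ≥ 5 gives C(10,3) = 120; x_2 ≥ 4 gives C(11,3) = 165; x_3 ≥ 4 gives C(11,3) = 165; x_4 ≥ 5 gives C(10,3) = 120. Together 570.
Add back pairs where two caps are both exceeded: 20 + 20 + 10 + 35 + 20 + 20 = 125.
By inclusion–exclusion the count is 455 − 570 + 125 = 10.

10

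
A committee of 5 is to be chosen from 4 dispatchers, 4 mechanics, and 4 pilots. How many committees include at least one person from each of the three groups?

Total 5-person selections from all 12: C(12,5) = 792.
Selections missing a whole group: no dispatchers → C(8,5) = 56; no mechanics → C(8,5) = 56; no pilots → C(8,5) = 56.
Add back selections omitting two groups (i.e. drawn from a single group): C(4,5) + C(4,5) + C(4,5) = 0.
By inclusion–exclusion: 792 − 168 + 0 = 624.

624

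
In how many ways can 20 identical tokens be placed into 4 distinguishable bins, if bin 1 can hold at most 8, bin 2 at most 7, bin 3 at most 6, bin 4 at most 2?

19

Without the upper bounds there are C(23,3) = 1771 ways to split 20 among 4 bins.
Subtract solutions that violate a single cap (substitute x_i' = x_i − (cap_i+1)): x_1 ≥ 9 gives C(14,3) = 364; x_2 ≥ 8 gives C(15,3) = 455; x_3 ≥ 7 gives C(16,3) = 560; x_4 ≥ 3 gives C(20,3) = 1140. Together 2519.
Add back pairs where two caps are both exceeded: 20 + 35 + 165 + 56 + 220 + 286 = 782.
Subtract triples: 0 + 1 + 4 + 10 = 15.
By inclusion–exclusion the count is 1771 − 2519 + 782 − 15 = 19.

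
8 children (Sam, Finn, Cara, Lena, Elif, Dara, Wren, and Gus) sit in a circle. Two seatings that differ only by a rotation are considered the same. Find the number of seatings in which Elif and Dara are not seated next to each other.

3600

All circular seatings of 8 people number (7)! = 5040.
Seatings with Elif beside Dara: treat them as a block with 2 internal orders, giving 2 × (6)! = 1440.
Subtracting, 5040 − 1440 = 3600.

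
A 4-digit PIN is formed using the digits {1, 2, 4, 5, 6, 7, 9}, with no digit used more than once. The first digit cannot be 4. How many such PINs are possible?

The first digit has 7−1 = 6 choices (anything except 4).
The remaining 3 digits are filled from the other 6 symbols without repetition: 6 × 5 × 4 = 120.
Total: 6 × 120 = 720.

720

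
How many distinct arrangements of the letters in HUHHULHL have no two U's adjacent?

315

There are 8!/(4!·2!·2!) = 420 arrangements of HUHHULHL in total.
Arrangements with the U's together: treat UU as one letter, giving (7)!/(4!·2!) = 105.
Subtracting, 420 − 105 = 315 arrangements keep the U's apart.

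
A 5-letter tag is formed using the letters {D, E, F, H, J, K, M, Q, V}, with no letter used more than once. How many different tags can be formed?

15120

This is a permutation of 5 out of 9: P(9,5) = 9!/4!.
That product is 9 × 8 × 7 × 6 × 5 = 15120.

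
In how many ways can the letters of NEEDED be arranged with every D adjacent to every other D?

Treat the 2 copies of D as a single block. The multiset to arrange is then {DD, E, E, E, N}, 5 items in all.
That gives (5)!/(3!) = 20 arrangements.

20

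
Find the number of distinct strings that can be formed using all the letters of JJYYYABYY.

JJYYYABYY has 9 letters with J appearing twice and Y appearing 5 times.
Dividing 9! = 362880 by 5!·2! = 240 for the repeated letters gives 1512.

1512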